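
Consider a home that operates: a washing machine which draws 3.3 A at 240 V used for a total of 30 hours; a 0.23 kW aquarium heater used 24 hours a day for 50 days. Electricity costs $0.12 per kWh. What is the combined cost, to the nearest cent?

washing machine: Power = 3.3 A × 240 V = 792 W = 0.792 kW
washing machine: 0.792 kW × 30 h = 23.76 kWh
aquarium heater: Runtime = 24 h × 50 = 1200 h
aquarium heater: 0.23 kW × 1200 h = 276 kWh
Total energy = 299.76 kWh
Cost = 299.76 × $0.12 = $35.97

$35.97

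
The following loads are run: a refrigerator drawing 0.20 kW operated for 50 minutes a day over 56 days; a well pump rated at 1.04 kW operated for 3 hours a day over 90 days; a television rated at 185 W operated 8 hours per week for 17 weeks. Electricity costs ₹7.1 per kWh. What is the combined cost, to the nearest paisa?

₹2238.58

refrigerator: Runtime = 50 min × 56 = 2800 min = 46.666666… h
refrigerator: 0.2 kW × 46.666666… h = 9.333333… kWh
well pump: Runtime = 3 h/day × 90 days = 270 h
well pump: 1.04 kW × 270 h = 280.8 kWh
television: Runtime = 8 h/week × 17 weeks = 136 h
television: 0.185 kW × 136 h = 25.16 kWh
Total energy = 315.293333… kWh
Cost = 315.293333… × ₹7.1 = ₹2238.58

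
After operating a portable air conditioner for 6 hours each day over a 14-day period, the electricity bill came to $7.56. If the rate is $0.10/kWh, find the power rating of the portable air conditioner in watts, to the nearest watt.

Energy = $7.56 ÷ $0.10/kWh = 75.6 kWh
Runtime = 6 h/day × 14 days = 84 h
Power = 75.6 kWh ÷ 84 h = 0.9 kW = 900 W

900 W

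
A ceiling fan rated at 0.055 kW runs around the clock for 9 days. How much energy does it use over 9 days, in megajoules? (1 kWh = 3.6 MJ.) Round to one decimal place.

42.8 MJ

Runtime = 24 h × 9 = 216 h
Energy = 0.055 kW × 216 h = 11.88 kWh
= 11.88 × 3.6 MJ = 42.8 MJ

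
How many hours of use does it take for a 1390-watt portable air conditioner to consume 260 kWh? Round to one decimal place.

Hours = 260 kWh ÷ 1.39 kW = 187.1 h

187.1 h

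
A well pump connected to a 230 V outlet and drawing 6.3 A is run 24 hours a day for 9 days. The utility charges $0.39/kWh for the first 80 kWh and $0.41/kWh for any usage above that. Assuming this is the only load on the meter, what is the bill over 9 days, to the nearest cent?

$126.72

Power = 6.3 A × 230 V = 1449 W = 1.449 kW
Runtime = 24 h × 9 = 216 h
Energy = 1.449 kW × 216 h = 312.984 kWh
Tier 1 (0–80 kWh): 80 × $0.39 = $31.2
Above 80 kWh: 232.984 × $0.41 = $95.52344
Bill = $126.72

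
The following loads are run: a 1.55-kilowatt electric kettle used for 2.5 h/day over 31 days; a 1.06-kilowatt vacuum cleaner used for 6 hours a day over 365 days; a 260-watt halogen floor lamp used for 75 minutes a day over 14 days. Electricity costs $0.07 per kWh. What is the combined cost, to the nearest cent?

electric kettle: Runtime = 2.5 h/day × 31 days = 77.5 h
electric kettle: 1.55 kW × 77.5 h = 120.125 kWh
vacuum cleaner: Runtime = 6 h/day × 365 days = 2190 h
vacuum cleaner: 1.06 kW × 2190 h = 2321.4 kWh
halogen floor lamp: Runtime = 75 min × 14 = 1050 min = 17.5 h
halogen floor lamp: 0.26 kW × 17.5 h = 4.55 kWh
Total energy = 2446.075 kWh
Cost = 2446.075 × $0.07 = $171.23

$171.23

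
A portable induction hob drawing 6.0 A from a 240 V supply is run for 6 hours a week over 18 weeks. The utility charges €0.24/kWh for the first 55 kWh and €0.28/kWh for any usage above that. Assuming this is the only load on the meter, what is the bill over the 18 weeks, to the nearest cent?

Power = 6.0 A × 240 V = 1440 W = 1.44 kW
Runtime = 6 h/week × 18 weeks = 108 h
Energy = 1.44 kW × 108 h = 155.52 kWh
Tier 1 (0–55 kWh): 55 × €0.24 = €13.2
Above 55 kWh: 100.52 × €0.28 = €28.1456
Bill = €41.35

€41.35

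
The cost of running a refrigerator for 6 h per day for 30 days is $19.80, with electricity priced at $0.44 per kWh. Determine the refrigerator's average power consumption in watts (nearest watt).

250 W

Energy = $19.80 ÷ $0.44/kWh = 45 kWh
Runtime = 6 h/day × 30 days = 180 h
Power = 45 kWh ÷ 180 h = 0.25 kW = 250 W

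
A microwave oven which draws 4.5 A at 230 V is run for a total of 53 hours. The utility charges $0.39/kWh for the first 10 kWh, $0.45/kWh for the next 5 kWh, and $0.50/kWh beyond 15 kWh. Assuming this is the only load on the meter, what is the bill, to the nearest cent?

Power = 4.5 A × 230 V = 1035 W = 1.035 kW
Energy = 1.035 kW × 53 h = 54.855 kWh
Tier 1 (0–10 kWh): 10 × $0.39 = $3.9
Tier 2 (10–15 kWh): 5 × $0.45 = $2.25
Above 15 kWh: 39.855 × $0.50 = $19.9275
Bill = $26.08

$26.08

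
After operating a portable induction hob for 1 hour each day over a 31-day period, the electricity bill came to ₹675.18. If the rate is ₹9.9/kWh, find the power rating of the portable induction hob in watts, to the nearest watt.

Energy = ₹675.18 ÷ ₹9.9/kWh = 68.2 kWh
Runtime = 1 h/day × 31 days = 31 h
Power = 68.2 kWh ÷ 31 h = 2.2 kW = 2200 W

2200 W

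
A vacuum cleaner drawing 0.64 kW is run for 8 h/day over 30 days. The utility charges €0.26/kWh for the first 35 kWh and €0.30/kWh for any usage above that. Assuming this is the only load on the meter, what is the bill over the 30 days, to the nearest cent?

€44.68

Runtime = 8 h/day × 30 days = 240 h
Energy = 0.64 kW × 240 h = 153.6 kWh
Tier 1 (0–35 kWh): 35 × €0.26 = €9.1
Above 35 kWh: 118.6 × €0.30 = €35.58
Bill = €44.68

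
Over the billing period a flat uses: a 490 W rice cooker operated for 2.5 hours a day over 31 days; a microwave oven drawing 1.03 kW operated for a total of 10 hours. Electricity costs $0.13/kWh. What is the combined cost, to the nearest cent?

$6.28

rice cooker: Runtime = 2.5 h/day × 31 days = 77.5 h
rice cooker: 0.49 kW × 77.5 h = 37.975 kWh
microwave oven: 1.03 kW × 10 h = 10.3 kWh
Total energy = 48.275 kWh
Cost = 48.275 × $0.13 = $6.28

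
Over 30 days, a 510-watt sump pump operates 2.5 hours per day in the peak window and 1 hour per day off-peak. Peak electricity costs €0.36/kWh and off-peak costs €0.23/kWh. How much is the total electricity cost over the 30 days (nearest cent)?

€17.29

Peak energy = 0.51 kW × 2.5 h × 30 = 38.25 kWh
Off-peak energy = 0.51 kW × 1 h × 30 = 15.3 kWh
Cost = 38.25 × €0.36 + 15.3 × €0.23 = €13.77 + €3.519 = €17.29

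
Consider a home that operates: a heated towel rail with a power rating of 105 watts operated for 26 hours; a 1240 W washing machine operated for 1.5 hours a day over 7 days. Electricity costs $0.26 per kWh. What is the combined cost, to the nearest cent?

heated towel rail: 0.105 kW × 26 h = 2.73 kWh
washing machine: Runtime = 1.5 h/day × 7 days = 10.5 h
washing machine: 1.24 kW × 10.5 h = 13.02 kWh
Total energy = 15.75 kWh
Cost = 15.75 × $0.26 = $4.10

$4.10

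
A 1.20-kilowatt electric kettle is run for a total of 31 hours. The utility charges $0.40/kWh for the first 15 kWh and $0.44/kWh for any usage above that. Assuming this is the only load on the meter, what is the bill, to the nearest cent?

Energy = 1.2 kW × 31 h = 37.2 kWh
Tier 1 (0–15 kWh): 15 × $0.40 = $6
Above 15 kWh: 22.2 × $0.44 = $9.768
Bill = $15.77

$15.77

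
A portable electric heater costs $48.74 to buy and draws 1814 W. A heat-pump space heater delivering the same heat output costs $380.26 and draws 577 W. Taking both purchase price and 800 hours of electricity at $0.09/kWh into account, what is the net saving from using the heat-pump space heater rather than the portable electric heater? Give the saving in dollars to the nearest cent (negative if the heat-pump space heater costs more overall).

portable electric heater: $48.74 + (1814/1000) kW × 800 h × $0.09 = $48.74 + $130.608 = $179.348
heat-pump space heater: $380.26 + (577/1000) kW × 800 h × $0.09 = $380.26 + $41.544 = $421.804
Saving = $179.348 − $421.804 = −$242.456 → -$242.46

-$242.46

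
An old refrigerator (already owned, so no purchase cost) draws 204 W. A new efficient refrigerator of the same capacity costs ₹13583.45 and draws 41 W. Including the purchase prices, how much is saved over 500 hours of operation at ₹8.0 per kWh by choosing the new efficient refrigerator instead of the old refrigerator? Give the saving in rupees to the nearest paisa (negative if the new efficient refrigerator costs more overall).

-₹12931.45

old refrigerator: ₹0.00 + (204/1000) kW × 500 h × ₹8.0 = ₹0.00 + ₹816 = ₹816
new efficient refrigerator: ₹13583.45 + (41/1000) kW × 500 h × ₹8.0 = ₹13583.45 + ₹164 = ₹13747.45
Saving = ₹816 − ₹13747.45 = −₹12931.45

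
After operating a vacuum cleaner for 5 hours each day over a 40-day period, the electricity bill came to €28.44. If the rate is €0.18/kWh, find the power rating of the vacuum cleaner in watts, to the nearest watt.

Energy = €28.44 ÷ €0.18/kWh = 158 kWh
Runtime = 5 h/day × 40 days = 200 h
Power = 158 kWh ÷ 200 h = 0.79 kW = 790 W

790 W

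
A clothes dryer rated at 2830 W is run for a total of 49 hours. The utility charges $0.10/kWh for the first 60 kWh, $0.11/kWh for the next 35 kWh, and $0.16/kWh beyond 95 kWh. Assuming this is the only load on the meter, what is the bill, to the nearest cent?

Energy = 2.83 kW × 49 h = 138.67 kWh
Tier 1 (0–60 kWh): 60 × $0.10 = $6
Tier 2 (60–95 kWh): 35 × $0.11 = $3.85
Above 95 kWh: 43.67 × $0.16 = $6.9872
Bill = $16.84

$16.84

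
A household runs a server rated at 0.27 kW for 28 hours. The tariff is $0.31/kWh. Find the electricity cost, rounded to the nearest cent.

$2.34

Energy = 0.27 kW × 28 h = 7.56 kWh
Cost = 7.56 kWh × $0.31/kWh = $2.34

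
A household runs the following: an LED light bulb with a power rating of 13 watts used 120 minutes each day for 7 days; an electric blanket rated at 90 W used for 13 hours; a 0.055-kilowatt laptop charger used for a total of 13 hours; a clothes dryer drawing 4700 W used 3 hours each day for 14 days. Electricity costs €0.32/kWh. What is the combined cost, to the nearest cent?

LED light bulb: Runtime = 120 min × 7 = 840 min = 14 h
LED light bulb: 0.013 kW × 14 h = 0.182 kWh
electric blanket: 0.09 kW × 13 h = 1.17 kWh
laptop charger: 0.055 kW × 13 h = 0.715 kWh
clothes dryer: Runtime = 3 h/day × 14 days = 42 h
clothes dryer: 4.7 kW × 42 h = 197.4 kWh
Total energy = 199.467 kWh
Cost = 199.467 × €0.32 = €63.83

€63.83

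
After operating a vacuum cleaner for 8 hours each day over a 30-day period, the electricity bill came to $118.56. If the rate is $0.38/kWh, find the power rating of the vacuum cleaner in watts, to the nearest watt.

Energy = $118.56 ÷ $0.38/kWh = 312 kWh
Runtime = 8 h/day × 30 days = 240 h
Power = 312 kWh ÷ 240 h = 1.3 kW = 1300 W

1300 W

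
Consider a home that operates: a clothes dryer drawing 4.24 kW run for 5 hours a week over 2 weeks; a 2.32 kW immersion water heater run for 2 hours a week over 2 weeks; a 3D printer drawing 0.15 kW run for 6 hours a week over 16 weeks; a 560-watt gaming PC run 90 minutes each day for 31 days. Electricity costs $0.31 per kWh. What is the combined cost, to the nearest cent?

clothes dryer: Runtime = 5 h/week × 2 weeks = 10 h
clothes dryer: 4.24 kW × 10 h = 42.4 kWh
immersion water heater: Runtime = 2 h/week × 2 weeks = 4 h
immersion water heater: 2.32 kW × 4 h = 9.28 kWh
3D printer: Runtime = 6 h/week × 16 weeks = 96 h
3D printer: 0.15 kW × 96 h = 14.4 kWh
gaming PC: Runtime = 90 min × 31 = 2790 min = 46.5 h
gaming PC: 0.56 kW × 46.5 h = 26.04 kWh
Total energy = 92.12 kWh
Cost = 92.12 × $0.31 = $28.56

$28.56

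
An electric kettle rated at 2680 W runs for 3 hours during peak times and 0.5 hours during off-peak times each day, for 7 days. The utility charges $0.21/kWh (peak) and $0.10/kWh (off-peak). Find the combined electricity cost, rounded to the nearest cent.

Peak energy = 2.68 kW × 3 h × 7 = 56.28 kWh
Off-peak energy = 2.68 kW × 0.5 h × 7 = 9.38 kWh
Cost = 56.28 × $0.21 + 9.38 × $0.10 = $11.8188 + $0.938 = $12.76

$12.76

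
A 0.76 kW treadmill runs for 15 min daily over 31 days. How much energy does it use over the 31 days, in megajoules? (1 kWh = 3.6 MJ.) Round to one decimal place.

Runtime = 15 min × 31 = 465 min = 7.75 h
Energy = 0.76 kW × 7.75 h = 5.89 kWh
= 5.89 × 3.6 MJ = 21.2 MJ

21.2 MJ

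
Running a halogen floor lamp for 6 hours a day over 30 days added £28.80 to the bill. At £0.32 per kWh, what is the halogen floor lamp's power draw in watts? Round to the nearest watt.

Energy = £28.80 ÷ £0.32/kWh = 90 kWh
Runtime = 6 h/day × 30 days = 180 h
Power = 90 kWh ÷ 180 h = 0.5 kW = 500 W

500 W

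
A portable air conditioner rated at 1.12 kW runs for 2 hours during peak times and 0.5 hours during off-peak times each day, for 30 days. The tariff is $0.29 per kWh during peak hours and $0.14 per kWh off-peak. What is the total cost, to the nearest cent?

$21.84

Peak energy = 1.12 kW × 2 h × 30 = 67.2 kWh
Off-peak energy = 1.12 kW × 0.5 h × 30 = 16.8 kWh
Cost = 67.2 × $0.29 + 16.8 × $0.14 = $19.488 + $2.352 = $21.84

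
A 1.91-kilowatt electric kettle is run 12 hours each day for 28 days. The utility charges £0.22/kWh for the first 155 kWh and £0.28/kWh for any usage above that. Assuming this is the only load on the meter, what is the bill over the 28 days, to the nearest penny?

Runtime = 12 h/day × 28 days = 336 h
Energy = 1.91 kW × 336 h = 641.76 kWh
Tier 1 (0–155 kWh): 155 × £0.22 = £34.1
Above 155 kWh: 486.76 × £0.28 = £136.2928
Bill = £170.39

£170.39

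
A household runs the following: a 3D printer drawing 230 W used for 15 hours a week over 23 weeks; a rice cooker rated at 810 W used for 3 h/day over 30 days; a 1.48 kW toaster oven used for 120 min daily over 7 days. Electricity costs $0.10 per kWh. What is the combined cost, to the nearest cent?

3D printer: Runtime = 15 h/week × 23 weeks = 345 h
3D printer: 0.23 kW × 345 h = 79.35 kWh
rice cooker: Runtime = 3 h/day × 30 days = 90 h
rice cooker: 0.81 kW × 90 h = 72.9 kWh
toaster oven: Runtime = 120 min × 7 = 840 min = 14 h
toaster oven: 1.48 kW × 14 h = 20.72 kWh
Total energy = 172.97 kWh
Cost = 172.97 × $0.10 = $17.30

$17.30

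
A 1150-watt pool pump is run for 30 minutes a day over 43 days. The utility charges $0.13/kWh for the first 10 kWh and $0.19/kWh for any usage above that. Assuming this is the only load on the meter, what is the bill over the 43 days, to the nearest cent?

$4.10

Runtime = 30 min × 43 = 1290 min = 21.5 h
Energy = 1.15 kW × 21.5 h = 24.725 kWh
Tier 1 (0–10 kWh): 10 × $0.13 = $1.3
Above 10 kWh: 14.725 × $0.19 = $2.79775
Bill = $4.10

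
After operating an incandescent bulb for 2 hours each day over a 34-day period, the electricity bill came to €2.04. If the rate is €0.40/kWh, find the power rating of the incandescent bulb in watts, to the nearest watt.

Energy = €2.04 ÷ €0.40/kWh = 5.1 kWh
Runtime = 2 h/day × 34 days = 68 h
Power = 5.1 kWh ÷ 68 h = 0.075 kW = 75 W

75 W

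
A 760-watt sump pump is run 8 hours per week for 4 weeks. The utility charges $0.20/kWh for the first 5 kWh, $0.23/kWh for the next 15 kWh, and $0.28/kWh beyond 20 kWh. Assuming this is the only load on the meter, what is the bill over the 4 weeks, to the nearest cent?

Runtime = 8 h/week × 4 weeks = 32 h
Energy = 0.76 kW × 32 h = 24.32 kWh
Tier 1 (0–5 kWh): 5 × $0.20 = $1
Tier 2 (5–20 kWh): 15 × $0.23 = $3.45
Above 20 kWh: 4.32 × $0.28 = $1.2096
Bill = $5.66

$5.66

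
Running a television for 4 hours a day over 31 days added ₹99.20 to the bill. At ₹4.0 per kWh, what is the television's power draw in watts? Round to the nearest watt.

Energy = ₹99.20 ÷ ₹4.0/kWh = 24.8 kWh
Runtime = 4 h/day × 31 days = 124 h
Power = 24.8 kWh ÷ 124 h = 0.2 kW = 200 W

200 W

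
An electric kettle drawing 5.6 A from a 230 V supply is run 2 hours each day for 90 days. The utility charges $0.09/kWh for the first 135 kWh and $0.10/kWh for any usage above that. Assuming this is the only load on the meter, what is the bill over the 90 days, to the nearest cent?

$21.83

Power = 5.6 A × 230 V = 1288 W = 1.288 kW
Runtime = 2 h/day × 90 days = 180 h
Energy = 1.288 kW × 180 h = 231.84 kWh
Tier 1 (0–135 kWh): 135 × $0.09 = $12.15
Above 135 kWh: 96.84 × $0.10 = $9.684
Bill = $21.83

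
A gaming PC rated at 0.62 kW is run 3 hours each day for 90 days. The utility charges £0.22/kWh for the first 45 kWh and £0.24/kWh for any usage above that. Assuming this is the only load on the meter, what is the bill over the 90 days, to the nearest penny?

Runtime = 3 h/day × 90 days = 270 h
Energy = 0.62 kW × 270 h = 167.4 kWh
Tier 1 (0–45 kWh): 45 × £0.22 = £9.9
Above 45 kWh: 122.4 × £0.24 = £29.376
Bill = £39.28

£39.28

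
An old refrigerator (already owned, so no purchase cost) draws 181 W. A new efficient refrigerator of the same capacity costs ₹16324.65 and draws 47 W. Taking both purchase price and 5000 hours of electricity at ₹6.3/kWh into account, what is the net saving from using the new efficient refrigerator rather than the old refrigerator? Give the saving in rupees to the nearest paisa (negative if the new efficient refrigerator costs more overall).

-₹12103.65

old refrigerator: ₹0.00 + (181/1000) kW × 5000 h × ₹6.3 = ₹0.00 + ₹5701.5 = ₹5701.5
new efficient refrigerator: ₹16324.65 + (47/1000) kW × 5000 h × ₹6.3 = ₹16324.65 + ₹1480.5 = ₹17805.15
Saving = ₹5701.5 − ₹17805.15 = −₹12103.65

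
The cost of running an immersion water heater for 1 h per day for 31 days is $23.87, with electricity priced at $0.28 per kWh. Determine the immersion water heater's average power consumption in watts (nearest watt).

2750 W

Energy = $23.87 ÷ $0.28/kWh = 85.25 kWh
Runtime = 1 h/day × 31 days = 31 h
Power = 85.25 kWh ÷ 31 h = 2.75 kW = 2750 W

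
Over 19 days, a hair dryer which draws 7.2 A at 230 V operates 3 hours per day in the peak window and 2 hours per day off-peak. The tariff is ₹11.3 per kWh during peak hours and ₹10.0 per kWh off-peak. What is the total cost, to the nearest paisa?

₹1695.91

Power = 7.2 A × 230 V = 1656 W = 1.656 kW
Peak energy = 1.656 kW × 3 h × 19 = 94.392 kWh
Off-peak energy = 1.656 kW × 2 h × 19 = 62.928 kWh
Cost = 94.392 × ₹11.3 + 62.928 × ₹10.0 = ₹1066.6296 + ₹629.28 = ₹1695.91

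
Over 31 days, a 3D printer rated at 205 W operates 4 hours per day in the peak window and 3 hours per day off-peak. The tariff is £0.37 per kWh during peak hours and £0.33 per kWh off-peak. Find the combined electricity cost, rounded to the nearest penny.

£15.70

Peak energy = 0.205 kW × 4 h × 31 = 25.42 kWh
Off-peak energy = 0.205 kW × 3 h × 31 = 19.065 kWh
Cost = 25.42 × £0.37 + 19.065 × £0.33 = £9.4054 + £6.29145 = £15.70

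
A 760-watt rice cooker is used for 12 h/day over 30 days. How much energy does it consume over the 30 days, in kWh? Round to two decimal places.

Runtime = 12 h/day × 30 days = 360 h
Energy = 0.76 kW × 360 h = 273.6 kWh

273.60 kWh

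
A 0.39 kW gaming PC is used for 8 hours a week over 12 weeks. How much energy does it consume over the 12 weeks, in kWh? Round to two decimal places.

37.44 kWh

Runtime = 8 h/week × 12 weeks = 96 h
Energy = 0.39 kW × 96 h = 37.44 kWh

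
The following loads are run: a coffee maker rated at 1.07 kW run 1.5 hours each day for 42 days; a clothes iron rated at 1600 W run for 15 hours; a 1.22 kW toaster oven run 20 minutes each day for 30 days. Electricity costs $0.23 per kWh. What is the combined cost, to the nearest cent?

coffee maker: Runtime = 1.5 h/day × 42 days = 63 h
coffee maker: 1.07 kW × 63 h = 67.41 kWh
clothes iron: 1.6 kW × 15 h = 24 kWh
toaster oven: Runtime = 20 min × 30 = 600 min = 10 h
toaster oven: 1.22 kW × 10 h = 12.2 kWh
Total energy = 103.61 kWh
Cost = 103.61 × $0.23 = $23.83

$23.83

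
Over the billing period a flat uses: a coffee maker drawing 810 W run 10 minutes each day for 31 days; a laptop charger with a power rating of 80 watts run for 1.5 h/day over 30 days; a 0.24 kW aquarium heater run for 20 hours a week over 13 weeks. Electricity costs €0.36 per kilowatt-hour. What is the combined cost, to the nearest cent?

coffee maker: Runtime = 10 min × 31 = 310 min = 5.166666… h
coffee maker: 0.81 kW × 5.166666… h = 4.185 kWh
laptop charger: Runtime = 1.5 h/day × 30 days = 45 h
laptop charger: 0.08 kW × 45 h = 3.6 kWh
aquarium heater: Runtime = 20 h/week × 13 weeks = 260 h
aquarium heater: 0.24 kW × 260 h = 62.4 kWh
Total energy = 70.185 kWh
Cost = 70.185 × €0.36 = €25.27

€25.27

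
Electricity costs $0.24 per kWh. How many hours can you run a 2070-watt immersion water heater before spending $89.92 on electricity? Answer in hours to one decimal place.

181.0 h

Energy available = $89.92 ÷ $0.24/kWh = 374.6667 kWh
Hours = 374.6667 kWh ÷ 2.07 kW = 181.0 h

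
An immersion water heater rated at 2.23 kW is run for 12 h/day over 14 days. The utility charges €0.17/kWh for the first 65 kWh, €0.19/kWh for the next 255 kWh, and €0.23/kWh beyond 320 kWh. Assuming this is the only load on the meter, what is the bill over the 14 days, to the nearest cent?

Runtime = 12 h/day × 14 days = 168 h
Energy = 2.23 kW × 168 h = 374.64 kWh
Tier 1 (0–65 kWh): 65 × €0.17 = €11.05
Tier 2 (65–320 kWh): 255 × €0.19 = €48.45
Above 320 kWh: 54.64 × €0.23 = €12.5672
Bill = €72.07

€72.07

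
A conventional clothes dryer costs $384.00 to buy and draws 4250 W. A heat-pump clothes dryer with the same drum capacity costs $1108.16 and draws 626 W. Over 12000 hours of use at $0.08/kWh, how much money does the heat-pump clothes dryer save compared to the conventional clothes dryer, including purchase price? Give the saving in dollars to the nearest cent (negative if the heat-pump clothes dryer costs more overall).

$2754.88

conventional clothes dryer: $384.00 + (4250/1000) kW × 12000 h × $0.08 = $384.00 + $4080 = $4464
heat-pump clothes dryer: $1108.16 + (626/1000) kW × 12000 h × $0.08 = $1108.16 + $600.96 = $1709.12
Saving = $4464 − $1709.12 = $2754.88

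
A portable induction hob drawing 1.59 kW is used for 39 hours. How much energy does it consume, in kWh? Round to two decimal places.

62.01 kWh

Energy = 1.59 kW × 39 h = 62.01 kWh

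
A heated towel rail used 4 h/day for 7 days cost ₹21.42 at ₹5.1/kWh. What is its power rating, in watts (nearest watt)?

Energy = ₹21.42 ÷ ₹5.1/kWh = 4.2 kWh
Runtime = 4 h/day × 7 days = 28 h
Power = 4.2 kWh ÷ 28 h = 0.15 kW = 150 W

150 W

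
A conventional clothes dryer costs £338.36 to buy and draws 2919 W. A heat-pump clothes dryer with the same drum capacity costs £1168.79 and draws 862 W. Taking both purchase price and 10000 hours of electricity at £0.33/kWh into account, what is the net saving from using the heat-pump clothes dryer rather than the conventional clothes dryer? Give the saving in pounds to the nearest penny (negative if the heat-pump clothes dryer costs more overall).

£5957.67

conventional clothes dryer: £338.36 + (2919/1000) kW × 10000 h × £0.33 = £338.36 + £9632.7 = £9971.06
heat-pump clothes dryer: £1168.79 + (862/1000) kW × 10000 h × £0.33 = £1168.79 + £2844.6 = £4013.39
Saving = £9971.06 − £4013.39 = £5957.67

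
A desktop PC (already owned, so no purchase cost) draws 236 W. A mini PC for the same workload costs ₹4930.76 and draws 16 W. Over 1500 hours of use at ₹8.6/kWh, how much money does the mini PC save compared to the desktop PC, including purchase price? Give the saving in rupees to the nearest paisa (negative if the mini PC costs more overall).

-₹2092.76

desktop PC: ₹0.00 + (236/1000) kW × 1500 h × ₹8.6 = ₹0.00 + ₹3044.4 = ₹3044.4
mini PC: ₹4930.76 + (16/1000) kW × 1500 h × ₹8.6 = ₹4930.76 + ₹206.4 = ₹5137.16
Saving = ₹3044.4 − ₹5137.16 = −₹2092.76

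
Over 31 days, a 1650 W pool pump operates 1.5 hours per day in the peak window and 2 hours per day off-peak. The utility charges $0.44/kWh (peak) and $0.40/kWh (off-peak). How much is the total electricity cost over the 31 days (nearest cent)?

Peak energy = 1.65 kW × 1.5 h × 31 = 76.725 kWh
Off-peak energy = 1.65 kW × 2 h × 31 = 102.3 kWh
Cost = 76.725 × $0.44 + 102.3 × $0.40 = $33.759 + $40.92 = $74.68

$74.68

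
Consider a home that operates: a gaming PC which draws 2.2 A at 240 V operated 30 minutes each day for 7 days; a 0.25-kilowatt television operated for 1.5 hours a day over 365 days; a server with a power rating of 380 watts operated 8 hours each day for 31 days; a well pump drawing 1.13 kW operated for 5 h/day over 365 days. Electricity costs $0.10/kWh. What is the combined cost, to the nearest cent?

gaming PC: Power = 2.2 A × 240 V = 528 W = 0.528 kW
gaming PC: Runtime = 30 min × 7 = 210 min = 3.5 h
gaming PC: 0.528 kW × 3.5 h = 1.848 kWh
television: Runtime = 1.5 h/day × 365 days = 547.5 h
television: 0.25 kW × 547.5 h = 136.875 kWh
server: Runtime = 8 h/day × 31 days = 248 h
server: 0.38 kW × 248 h = 94.24 kWh
well pump: Runtime = 5 h/day × 365 days = 1825 h
well pump: 1.13 kW × 1825 h = 2062.25 kWh
Total energy = 2295.213 kWh
Cost = 2295.213 × $0.10 = $229.52

$229.52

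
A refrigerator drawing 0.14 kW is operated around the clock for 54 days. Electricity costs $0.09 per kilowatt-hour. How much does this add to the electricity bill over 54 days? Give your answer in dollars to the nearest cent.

$16.33

Runtime = 24 h × 54 = 1296 h
Energy = 0.14 kW × 1296 h = 181.44 kWh
Cost = 181.44 kWh × $0.09/kWh = $16.33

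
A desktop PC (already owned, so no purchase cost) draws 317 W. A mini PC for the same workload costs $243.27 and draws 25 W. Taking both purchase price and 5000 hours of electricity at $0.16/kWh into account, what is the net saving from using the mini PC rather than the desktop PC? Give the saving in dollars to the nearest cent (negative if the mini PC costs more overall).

desktop PC: $0.00 + (317/1000) kW × 5000 h × $0.16 = $0.00 + $253.6 = $253.6
mini PC: $243.27 + (25/1000) kW × 5000 h × $0.16 = $243.27 + $20 = $263.27
Saving = $253.6 − $263.27 = −$9.67

-$9.67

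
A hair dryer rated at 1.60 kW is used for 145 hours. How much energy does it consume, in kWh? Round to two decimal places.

Energy = 1.6 kW × 145 h = 232 kWh

232.00 kWh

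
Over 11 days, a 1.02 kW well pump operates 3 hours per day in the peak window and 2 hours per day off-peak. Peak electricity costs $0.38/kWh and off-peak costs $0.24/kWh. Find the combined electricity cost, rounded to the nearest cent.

$18.18

Peak energy = 1.02 kW × 3 h × 11 = 33.66 kWh
Off-peak energy = 1.02 kW × 2 h × 11 = 22.44 kWh
Cost = 33.66 × $0.38 + 22.44 × $0.24 = $12.7908 + $5.3856 = $18.18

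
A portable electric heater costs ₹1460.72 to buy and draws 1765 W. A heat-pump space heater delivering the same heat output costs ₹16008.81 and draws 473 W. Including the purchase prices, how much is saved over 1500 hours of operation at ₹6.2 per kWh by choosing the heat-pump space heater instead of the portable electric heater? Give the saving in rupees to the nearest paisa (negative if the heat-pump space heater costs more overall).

-₹2532.49

portable electric heater: ₹1460.72 + (1765/1000) kW × 1500 h × ₹6.2 = ₹1460.72 + ₹16414.5 = ₹17875.22
heat-pump space heater: ₹16008.81 + (473/1000) kW × 1500 h × ₹6.2 = ₹16008.81 + ₹4398.9 = ₹20407.71
Saving = ₹17875.22 − ₹20407.71 = −₹2532.49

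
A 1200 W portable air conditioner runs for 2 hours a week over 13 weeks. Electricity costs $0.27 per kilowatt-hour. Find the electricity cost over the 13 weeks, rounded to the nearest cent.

Runtime = 2 h/week × 13 weeks = 26 h
Energy = 1.2 kW × 26 h = 31.2 kWh
Cost = 31.2 kWh × $0.27/kWh = $8.42

$8.42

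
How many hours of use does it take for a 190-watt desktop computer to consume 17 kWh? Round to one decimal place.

Hours = 17 kWh ÷ 0.19 kW = 89.5 h

89.5 h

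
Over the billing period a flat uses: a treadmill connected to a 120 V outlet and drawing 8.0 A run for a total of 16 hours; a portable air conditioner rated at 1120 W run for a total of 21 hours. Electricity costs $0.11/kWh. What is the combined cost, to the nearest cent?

$4.28

treadmill: Power = 8.0 A × 120 V = 960 W = 0.96 kW
treadmill: 0.96 kW × 16 h = 15.36 kWh
portable air conditioner: 1.12 kW × 21 h = 23.52 kWh
Total energy = 38.88 kWh
Cost = 38.88 × $0.11 = $4.28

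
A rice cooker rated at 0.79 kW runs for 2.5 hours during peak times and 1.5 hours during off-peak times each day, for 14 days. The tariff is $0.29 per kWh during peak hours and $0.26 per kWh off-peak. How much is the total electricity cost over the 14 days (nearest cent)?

Peak energy = 0.79 kW × 2.5 h × 14 = 27.65 kWh
Off-peak energy = 0.79 kW × 1.5 h × 14 = 16.59 kWh
Cost = 27.65 × $0.29 + 16.59 × $0.26 = $8.0185 + $4.3134 = $12.33

$12.33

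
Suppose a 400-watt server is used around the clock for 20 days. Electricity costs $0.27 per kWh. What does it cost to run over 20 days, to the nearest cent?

Runtime = 24 h × 20 = 480 h
Energy = 0.4 kW × 480 h = 192 kWh
Cost = 192 kWh × $0.27/kWh = $51.84

$51.84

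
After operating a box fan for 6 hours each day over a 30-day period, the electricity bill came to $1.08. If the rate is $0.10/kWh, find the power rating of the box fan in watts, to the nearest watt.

Energy = $1.08 ÷ $0.10/kWh = 10.8 kWh
Runtime = 6 h/day × 30 days = 180 h
Power = 10.8 kWh ÷ 180 h = 0.06 kW = 60 W

60 W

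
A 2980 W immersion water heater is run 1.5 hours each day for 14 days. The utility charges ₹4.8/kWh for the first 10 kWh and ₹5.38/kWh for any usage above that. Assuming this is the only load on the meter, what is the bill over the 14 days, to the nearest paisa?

₹330.88

Runtime = 1.5 h/day × 14 days = 21 h
Energy = 2.98 kW × 21 h = 62.58 kWh
Tier 1 (0–10 kWh): 10 × ₹4.8 = ₹48
Above 10 kWh: 52.58 × ₹5.38 = ₹282.8804
Bill = ₹330.88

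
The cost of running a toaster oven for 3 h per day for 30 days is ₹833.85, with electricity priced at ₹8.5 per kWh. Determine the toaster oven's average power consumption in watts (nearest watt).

1090 W

Energy = ₹833.85 ÷ ₹8.5/kWh = 98.1 kWh
Runtime = 3 h/day × 30 days = 90 h
Power = 98.1 kWh ÷ 90 h = 1.09 kW = 1090 W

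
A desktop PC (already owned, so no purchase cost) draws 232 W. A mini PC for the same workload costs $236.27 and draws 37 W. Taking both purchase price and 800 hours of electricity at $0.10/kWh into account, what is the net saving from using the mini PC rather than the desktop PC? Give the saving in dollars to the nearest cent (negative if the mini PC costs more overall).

desktop PC: $0.00 + (232/1000) kW × 800 h × $0.10 = $0.00 + $18.56 = $18.56
mini PC: $236.27 + (37/1000) kW × 800 h × $0.10 = $236.27 + $2.96 = $239.23
Saving = $18.56 − $239.23 = −$220.67

-$220.67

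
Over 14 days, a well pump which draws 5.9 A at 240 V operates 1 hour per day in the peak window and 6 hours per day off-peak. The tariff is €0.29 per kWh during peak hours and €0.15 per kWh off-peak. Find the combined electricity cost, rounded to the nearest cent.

€23.59

Power = 5.9 A × 240 V = 1416 W = 1.416 kW
Peak energy = 1.416 kW × 1 h × 14 = 19.824 kWh
Off-peak energy = 1.416 kW × 6 h × 14 = 118.944 kWh
Cost = 19.824 × €0.29 + 118.944 × €0.15 = €5.74896 + €17.8416 = €23.59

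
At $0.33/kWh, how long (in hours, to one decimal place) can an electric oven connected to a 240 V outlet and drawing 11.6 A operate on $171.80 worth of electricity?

187.0 h

Power = 11.6 A × 240 V = 2784 W = 2.784 kW
Energy available = $171.80 ÷ $0.33/kWh = 520.6061 kWh
Hours = 520.6061 kWh ÷ 2.784 kW = 187.0 h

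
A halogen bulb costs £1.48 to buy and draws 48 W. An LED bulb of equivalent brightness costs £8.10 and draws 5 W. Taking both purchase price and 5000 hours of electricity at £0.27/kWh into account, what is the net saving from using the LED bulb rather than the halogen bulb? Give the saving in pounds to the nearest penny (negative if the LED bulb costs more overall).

£51.43

halogen bulb: £1.48 + (48/1000) kW × 5000 h × £0.27 = £1.48 + £64.8 = £66.28
LED bulb: £8.10 + (5/1000) kW × 5000 h × £0.27 = £8.10 + £6.75 = £14.85
Saving = £66.28 − £14.85 = £51.43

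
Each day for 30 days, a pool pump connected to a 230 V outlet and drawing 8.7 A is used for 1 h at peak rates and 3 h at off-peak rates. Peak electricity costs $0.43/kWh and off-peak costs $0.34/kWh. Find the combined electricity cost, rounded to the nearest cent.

$87.04

Power = 8.7 A × 230 V = 2001 W = 2.001 kW
Peak energy = 2.001 kW × 1 h × 30 = 60.03 kWh
Off-peak energy = 2.001 kW × 3 h × 30 = 180.09 kWh
Cost = 60.03 × $0.43 + 180.09 × $0.34 = $25.8129 + $61.2306 = $87.04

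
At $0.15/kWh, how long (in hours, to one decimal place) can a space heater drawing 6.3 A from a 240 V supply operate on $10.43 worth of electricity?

Power = 6.3 A × 240 V = 1512 W = 1.512 kW
Energy available = $10.43 ÷ $0.15/kWh = 69.5333 kWh
Hours = 69.5333 kWh ÷ 1.512 kW = 46.0 h

46.0 h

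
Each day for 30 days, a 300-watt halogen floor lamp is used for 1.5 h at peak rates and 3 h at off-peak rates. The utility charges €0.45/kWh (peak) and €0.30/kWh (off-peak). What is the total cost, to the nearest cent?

€14.18

Peak energy = 0.3 kW × 1.5 h × 30 = 13.5 kWh
Off-peak energy = 0.3 kW × 3 h × 30 = 27 kWh
Cost = 13.5 × €0.45 + 27 × €0.30 = €6.075 + €8.1 = €14.18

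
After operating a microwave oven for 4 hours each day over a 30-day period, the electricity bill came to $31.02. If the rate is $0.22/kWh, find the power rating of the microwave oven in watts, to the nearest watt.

1175 W

Energy = $31.02 ÷ $0.22/kWh = 141 kWh
Runtime = 4 h/day × 30 days = 120 h
Power = 141 kWh ÷ 120 h = 1.175 kW = 1175 W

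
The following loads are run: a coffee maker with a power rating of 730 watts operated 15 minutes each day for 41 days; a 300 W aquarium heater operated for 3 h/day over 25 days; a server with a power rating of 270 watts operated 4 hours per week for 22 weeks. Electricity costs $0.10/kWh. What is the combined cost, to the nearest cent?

coffee maker: Runtime = 15 min × 41 = 615 min = 10.25 h
coffee maker: 0.73 kW × 10.25 h = 7.4825 kWh
aquarium heater: Runtime = 3 h/day × 25 days = 75 h
aquarium heater: 0.3 kW × 75 h = 22.5 kWh
server: Runtime = 4 h/week × 22 weeks = 88 h
server: 0.27 kW × 88 h = 23.76 kWh
Total energy = 53.7425 kWh
Cost = 53.7425 × $0.10 = $5.37

$5.37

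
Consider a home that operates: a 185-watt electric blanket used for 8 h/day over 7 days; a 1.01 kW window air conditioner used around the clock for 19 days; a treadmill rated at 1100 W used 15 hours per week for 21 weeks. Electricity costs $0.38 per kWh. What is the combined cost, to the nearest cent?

$310.62

electric blanket: Runtime = 8 h/day × 7 days = 56 h
electric blanket: 0.185 kW × 56 h = 10.36 kWh
window air conditioner: Runtime = 24 h × 19 = 456 h
window air conditioner: 1.01 kW × 456 h = 460.56 kWh
treadmill: Runtime = 15 h/week × 21 weeks = 315 h
treadmill: 1.1 kW × 315 h = 346.5 kWh
Total energy = 817.42 kWh
Cost = 817.42 × $0.38 = $310.62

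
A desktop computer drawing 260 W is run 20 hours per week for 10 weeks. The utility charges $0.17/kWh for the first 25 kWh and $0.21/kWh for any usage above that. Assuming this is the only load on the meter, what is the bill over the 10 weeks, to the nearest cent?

Runtime = 20 h/week × 10 weeks = 200 h
Energy = 0.26 kW × 200 h = 52 kWh
Tier 1 (0–25 kWh): 25 × $0.17 = $4.25
Above 25 kWh: 27 × $0.21 = $5.67
Bill = $9.92

$9.92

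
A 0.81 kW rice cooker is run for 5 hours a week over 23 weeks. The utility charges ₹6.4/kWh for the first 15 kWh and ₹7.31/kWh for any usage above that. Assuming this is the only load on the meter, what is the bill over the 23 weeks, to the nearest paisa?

₹667.28

Runtime = 5 h/week × 23 weeks = 115 h
Energy = 0.81 kW × 115 h = 93.15 kWh
Tier 1 (0–15 kWh): 15 × ₹6.4 = ₹96
Above 15 kWh: 78.15 × ₹7.31 = ₹571.2765
Bill = ₹667.28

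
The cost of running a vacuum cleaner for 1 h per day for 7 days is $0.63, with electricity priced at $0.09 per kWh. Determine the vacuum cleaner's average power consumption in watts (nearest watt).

1000 W

Energy = $0.63 ÷ $0.09/kWh = 7 kWh
Runtime = 1 h/day × 7 days = 7 h
Power = 7 kWh ÷ 7 h = 1 kW = 1000 W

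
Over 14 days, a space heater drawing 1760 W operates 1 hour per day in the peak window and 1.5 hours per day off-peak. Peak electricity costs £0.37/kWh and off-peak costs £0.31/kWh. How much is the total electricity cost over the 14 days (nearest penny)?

£20.57

Peak energy = 1.76 kW × 1 h × 14 = 24.64 kWh
Off-peak energy = 1.76 kW × 1.5 h × 14 = 36.96 kWh
Cost = 24.64 × £0.37 + 36.96 × £0.31 = £9.1168 + £11.4576 = £20.57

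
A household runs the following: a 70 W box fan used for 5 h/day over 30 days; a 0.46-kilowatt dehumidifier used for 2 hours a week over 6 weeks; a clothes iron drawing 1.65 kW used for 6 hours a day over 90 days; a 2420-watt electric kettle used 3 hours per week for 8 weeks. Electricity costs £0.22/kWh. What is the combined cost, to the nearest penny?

£212.32

box fan: Runtime = 5 h/day × 30 days = 150 h
box fan: 0.07 kW × 150 h = 10.5 kWh
dehumidifier: Runtime = 2 h/week × 6 weeks = 12 h
dehumidifier: 0.46 kW × 12 h = 5.52 kWh
clothes iron: Runtime = 6 h/day × 90 days = 540 h
clothes iron: 1.65 kW × 540 h = 891 kWh
electric kettle: Runtime = 3 h/week × 8 weeks = 24 h
electric kettle: 2.42 kW × 24 h = 58.08 kWh
Total energy = 965.1 kWh
Cost = 965.1 × £0.22 = £212.32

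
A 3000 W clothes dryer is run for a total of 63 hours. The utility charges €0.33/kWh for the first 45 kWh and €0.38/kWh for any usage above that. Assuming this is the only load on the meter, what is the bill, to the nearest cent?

€69.57

Energy = 3 kW × 63 h = 189 kWh
Tier 1 (0–45 kWh): 45 × €0.33 = €14.85
Above 45 kWh: 144 × €0.38 = €54.72
Bill = €69.57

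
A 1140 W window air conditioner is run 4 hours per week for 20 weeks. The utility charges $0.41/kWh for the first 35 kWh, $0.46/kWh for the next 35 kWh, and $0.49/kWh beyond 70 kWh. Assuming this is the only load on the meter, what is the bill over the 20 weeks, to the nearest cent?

Runtime = 4 h/week × 20 weeks = 80 h
Energy = 1.14 kW × 80 h = 91.2 kWh
Tier 1 (0–35 kWh): 35 × $0.41 = $14.35
Tier 2 (35–70 kWh): 35 × $0.46 = $16.1
Above 70 kWh: 21.2 × $0.49 = $10.388
Bill = $40.84

$40.84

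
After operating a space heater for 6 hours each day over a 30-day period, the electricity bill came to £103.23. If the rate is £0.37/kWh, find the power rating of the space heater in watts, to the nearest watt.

1550 W

Energy = £103.23 ÷ £0.37/kWh = 279 kWh
Runtime = 6 h/day × 30 days = 180 h
Power = 279 kWh ÷ 180 h = 1.55 kW = 1550 W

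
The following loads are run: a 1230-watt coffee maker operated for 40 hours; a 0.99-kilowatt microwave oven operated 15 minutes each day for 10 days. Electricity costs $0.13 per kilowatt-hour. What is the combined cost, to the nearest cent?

coffee maker: 1.23 kW × 40 h = 49.2 kWh
microwave oven: Runtime = 15 min × 10 = 150 min = 2.5 h
microwave oven: 0.99 kW × 2.5 h = 2.475 kWh
Total energy = 51.675 kWh
Cost = 51.675 × $0.13 = $6.72

$6.72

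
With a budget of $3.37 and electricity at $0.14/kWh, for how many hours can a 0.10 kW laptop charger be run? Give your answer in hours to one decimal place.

Energy available = $3.37 ÷ $0.14/kWh = 24.0714 kWh
Hours = 24.0714 kWh ÷ 0.1 kW = 240.7 h

240.7 h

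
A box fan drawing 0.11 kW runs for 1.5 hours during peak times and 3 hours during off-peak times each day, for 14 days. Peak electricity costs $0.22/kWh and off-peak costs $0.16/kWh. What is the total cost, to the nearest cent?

Peak energy = 0.11 kW × 1.5 h × 14 = 2.31 kWh
Off-peak energy = 0.11 kW × 3 h × 14 = 4.62 kWh
Cost = 2.31 × $0.22 + 4.62 × $0.16 = $0.5082 + $0.7392 = $1.25

$1.25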